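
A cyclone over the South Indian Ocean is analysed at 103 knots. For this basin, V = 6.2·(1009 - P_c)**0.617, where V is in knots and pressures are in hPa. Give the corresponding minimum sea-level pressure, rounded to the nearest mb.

914 mb

ΔP = (V / 6.2)^(1/0.617) = (103/6.2)^1.621.
103/6.2 = 16.613; 16.613^1.621 ≈ 95.07 mb.
P_c = 1009 − 95.07 = 913.93 ≈ 914 mb.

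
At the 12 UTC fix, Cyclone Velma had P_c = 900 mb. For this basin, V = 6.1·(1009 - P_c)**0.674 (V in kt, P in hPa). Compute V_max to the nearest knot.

144 kt

ΔP = 1009 − 900 = 109 mb.
109^0.674 ≈ 23.617.
V ≈ 6.1 × 23.617 ≈ 144.1 kt.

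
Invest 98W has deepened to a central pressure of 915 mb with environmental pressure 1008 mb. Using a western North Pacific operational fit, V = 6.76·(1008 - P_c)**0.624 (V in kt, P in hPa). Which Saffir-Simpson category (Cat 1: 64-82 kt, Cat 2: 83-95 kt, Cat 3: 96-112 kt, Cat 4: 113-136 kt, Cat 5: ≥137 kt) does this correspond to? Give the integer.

ΔP = 1008 − 915 = 93 mb.
V ≈ 6.76 × 93^0.624 = 6.76 × 16.92 ≈ 114 kt.
114 kt falls in the Category 4 band.

4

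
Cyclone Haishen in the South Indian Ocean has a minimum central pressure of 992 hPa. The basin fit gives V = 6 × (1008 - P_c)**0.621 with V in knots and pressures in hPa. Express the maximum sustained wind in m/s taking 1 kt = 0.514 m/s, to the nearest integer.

17 m/s

ΔP = 1008 − 992 = 16 hPa.
V ≈ 6 × 16^0.621 = 6 × 5.594 ≈ 33.567 kt.
33.567 × 0.514 ≈ 17.25 m/s → 17 m/s.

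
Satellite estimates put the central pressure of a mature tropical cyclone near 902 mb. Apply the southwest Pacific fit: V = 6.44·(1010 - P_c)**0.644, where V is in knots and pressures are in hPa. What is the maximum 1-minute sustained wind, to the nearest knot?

131 kt

ΔP = 1010 − 902 = 108 mb.
108^0.644 ≈ 20.395.
V ≈ 6.44 × 20.395 ≈ 131.3 kt.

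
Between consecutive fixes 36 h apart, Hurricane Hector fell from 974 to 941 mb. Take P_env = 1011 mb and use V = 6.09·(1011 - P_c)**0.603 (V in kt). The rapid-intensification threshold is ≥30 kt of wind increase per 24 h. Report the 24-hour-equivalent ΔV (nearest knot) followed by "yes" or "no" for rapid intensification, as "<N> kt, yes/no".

17 kt, no

V₁: ΔP = 37, V ≈ 6.09 × 37^0.603 ≈ 53.73 kt.
V₂: ΔP = 70, V ≈ 6.09 × 70^0.603 ≈ 78.92 kt.
ΔV over 36 h = 25.19 kt → 24 h equivalent = 25.19 × 24/36 ≈ 16.79 kt.
17 kt < 30 kt ⇒ not rapid intensification.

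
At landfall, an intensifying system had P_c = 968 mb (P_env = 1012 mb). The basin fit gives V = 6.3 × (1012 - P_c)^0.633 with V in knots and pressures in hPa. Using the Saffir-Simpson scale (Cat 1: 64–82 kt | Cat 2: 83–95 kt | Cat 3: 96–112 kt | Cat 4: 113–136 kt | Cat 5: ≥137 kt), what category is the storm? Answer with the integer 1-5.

1

ΔP = 1012 − 968 = 44 mb.
V ≈ 6.3 × 44^0.633 = 6.3 × 10.97 ≈ 69 kt.
69 kt falls in the Category 1 band.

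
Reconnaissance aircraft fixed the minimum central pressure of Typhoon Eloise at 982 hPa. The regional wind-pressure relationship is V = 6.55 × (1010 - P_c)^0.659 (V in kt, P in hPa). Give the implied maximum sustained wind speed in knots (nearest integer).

ΔP = 1010 − 982 = 28 hPa.
28^0.659 ≈ 8.988.
V ≈ 6.55 × 8.988 ≈ 58.9 kt.

59 kt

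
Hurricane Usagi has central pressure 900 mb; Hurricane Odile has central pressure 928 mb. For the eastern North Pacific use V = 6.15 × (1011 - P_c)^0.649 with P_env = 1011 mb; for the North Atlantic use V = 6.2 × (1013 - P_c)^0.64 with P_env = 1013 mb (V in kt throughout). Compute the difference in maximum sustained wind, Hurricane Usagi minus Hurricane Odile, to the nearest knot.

Hurricane Usagi: ΔP = 111; V ≈ 6.15 × 111^0.649 ≈ 130.70 kt.
Hurricane Odile: ΔP = 85; V ≈ 6.2 × 85^0.64 ≈ 106.47 kt.
Difference ≈ 130.70 − 106.47 = 24.23 → 24 kt.

24 kt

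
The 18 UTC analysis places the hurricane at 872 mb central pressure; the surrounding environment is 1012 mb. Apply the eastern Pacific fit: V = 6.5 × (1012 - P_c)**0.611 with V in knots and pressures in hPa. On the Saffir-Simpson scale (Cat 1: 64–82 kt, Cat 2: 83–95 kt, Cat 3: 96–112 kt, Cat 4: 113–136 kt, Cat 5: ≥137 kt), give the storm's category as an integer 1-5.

ΔP = 1012 − 872 = 140 mb.
V ≈ 6.5 × 140^0.611 = 6.5 × 20.48 ≈ 133 kt.
133 kt falls in the Category 4 band.

4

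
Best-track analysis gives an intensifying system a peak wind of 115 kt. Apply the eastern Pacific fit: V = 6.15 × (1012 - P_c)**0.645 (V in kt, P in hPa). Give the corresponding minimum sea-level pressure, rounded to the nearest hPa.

918 hPa

ΔP = (V / 6.15)^(1/0.645) = (115/6.15)^1.550.
115/6.15 = 18.699; 18.699^1.550 ≈ 93.72 hPa.
P_c = 1012 − 93.72 = 918.28 ≈ 918 hPa.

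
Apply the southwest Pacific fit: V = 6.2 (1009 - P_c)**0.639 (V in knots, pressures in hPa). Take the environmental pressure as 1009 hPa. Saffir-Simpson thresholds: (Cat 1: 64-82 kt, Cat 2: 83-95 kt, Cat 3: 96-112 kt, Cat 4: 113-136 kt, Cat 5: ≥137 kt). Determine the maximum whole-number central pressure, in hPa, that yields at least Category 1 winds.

970 hPa

Category 1 begins at V = 64 kt.
Required ΔP = (64/6.2)^(1/0.639) = 10.323^1.565 ≈ 38.59 hPa.
P_c ≤ 1009 − 38.59 = 970.41, so the highest integer P_c is 970 hPa.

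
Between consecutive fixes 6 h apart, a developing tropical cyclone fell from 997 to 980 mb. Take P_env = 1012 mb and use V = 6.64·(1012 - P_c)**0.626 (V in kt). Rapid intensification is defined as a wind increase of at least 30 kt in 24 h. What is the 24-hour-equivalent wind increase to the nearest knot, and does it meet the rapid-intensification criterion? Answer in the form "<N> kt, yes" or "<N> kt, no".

88 kt, yes

V₁: ΔP = 15, V ≈ 6.64 × 15^0.626 ≈ 36.17 kt.
V₂: ΔP = 32, V ≈ 6.64 × 32^0.626 ≈ 58.13 kt.
ΔV over 6 h = 21.96 kt → 24 h equivalent = 21.96 × 24/6 ≈ 87.84 kt.
88 kt ≥ 30 kt ⇒ rapid intensification.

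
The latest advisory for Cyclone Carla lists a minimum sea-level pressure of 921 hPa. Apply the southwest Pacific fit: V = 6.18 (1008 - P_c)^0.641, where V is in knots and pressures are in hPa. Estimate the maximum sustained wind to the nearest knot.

108 kt

ΔP = 1008 − 921 = 87 hPa.
87^0.641 ≈ 17.508.
V ≈ 6.18 × 17.508 ≈ 108.2 kt.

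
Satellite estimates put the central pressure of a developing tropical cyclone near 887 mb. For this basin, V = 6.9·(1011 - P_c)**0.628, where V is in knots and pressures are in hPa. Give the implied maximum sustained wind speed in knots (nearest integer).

ΔP = 1011 − 887 = 124 mb.
124^0.628 ≈ 20.638.
V ≈ 6.9 × 20.638 ≈ 142.4 kt.

142 kt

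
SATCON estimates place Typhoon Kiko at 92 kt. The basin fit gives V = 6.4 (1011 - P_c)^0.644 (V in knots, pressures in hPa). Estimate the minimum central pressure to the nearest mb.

948 mb

ΔP = (V / 6.4)^(1/0.644) = (92/6.4)^1.553.
92/6.4 = 14.375; 14.375^1.553 ≈ 62.74 mb.
P_c = 1011 − 62.74 = 948.26 ≈ 948 mb.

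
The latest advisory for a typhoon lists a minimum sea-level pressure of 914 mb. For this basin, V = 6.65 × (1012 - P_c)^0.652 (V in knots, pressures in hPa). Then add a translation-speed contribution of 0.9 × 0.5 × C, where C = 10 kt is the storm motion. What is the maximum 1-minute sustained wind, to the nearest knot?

137 kt

ΔP = 1012 − 914 = 98 mb.
98^0.652 ≈ 19.874.
V ≈ 6.65 × 19.874 ≈ 132.2 kt.
Translation term: 0.9 × 0.5 × 10 = 4.5 kt.
Corrected V ≈ 136.7 kt → 137 kt.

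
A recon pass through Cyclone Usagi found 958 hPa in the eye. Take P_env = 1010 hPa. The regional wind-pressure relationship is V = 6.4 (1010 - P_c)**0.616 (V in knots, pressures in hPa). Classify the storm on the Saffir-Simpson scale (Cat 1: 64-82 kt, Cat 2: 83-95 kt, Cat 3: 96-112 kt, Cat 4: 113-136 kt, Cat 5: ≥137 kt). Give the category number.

ΔP = 1010 − 958 = 52 hPa.
V ≈ 6.4 × 52^0.616 = 6.4 × 11.40 ≈ 73 kt.
73 kt falls in the Category 1 band.

1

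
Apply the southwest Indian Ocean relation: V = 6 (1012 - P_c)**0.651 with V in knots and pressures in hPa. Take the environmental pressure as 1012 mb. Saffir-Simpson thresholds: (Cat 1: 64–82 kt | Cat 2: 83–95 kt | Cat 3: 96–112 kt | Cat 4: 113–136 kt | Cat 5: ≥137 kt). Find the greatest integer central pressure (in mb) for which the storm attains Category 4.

921 mb

Category 4 begins at V = 113 kt.
Required ΔP = (113/6)^(1/0.651) = 18.833^1.536 ≈ 90.87 mb.
P_c ≤ 1012 − 90.87 = 921.13, so the highest integer P_c is 921 mb.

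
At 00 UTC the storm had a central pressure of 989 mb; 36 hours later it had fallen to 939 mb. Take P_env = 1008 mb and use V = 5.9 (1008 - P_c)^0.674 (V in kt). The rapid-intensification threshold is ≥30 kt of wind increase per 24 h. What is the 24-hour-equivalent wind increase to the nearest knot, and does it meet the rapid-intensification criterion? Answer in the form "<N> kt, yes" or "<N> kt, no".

V₁: ΔP = 19, V ≈ 5.9 × 19^0.674 ≈ 42.93 kt.
V₂: ΔP = 69, V ≈ 5.9 × 69^0.674 ≈ 102.38 kt.
ΔV over 36 h = 59.45 kt → 24 h equivalent = 59.45 × 24/36 ≈ 39.63 kt.
40 kt ≥ 30 kt ⇒ rapid intensification.

40 kt, yes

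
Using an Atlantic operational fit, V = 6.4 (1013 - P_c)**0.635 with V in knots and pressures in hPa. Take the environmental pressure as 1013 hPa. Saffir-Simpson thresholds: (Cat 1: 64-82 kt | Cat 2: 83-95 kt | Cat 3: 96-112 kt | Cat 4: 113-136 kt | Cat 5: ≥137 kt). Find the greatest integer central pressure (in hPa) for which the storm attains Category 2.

956 hPa

Category 2 begins at V = 83 kt.
Required ΔP = (83/6.4)^(1/0.635) = 12.969^1.575 ≈ 56.57 hPa.
P_c ≤ 1013 − 56.57 = 956.43, so the highest integer P_c is 956 hPa.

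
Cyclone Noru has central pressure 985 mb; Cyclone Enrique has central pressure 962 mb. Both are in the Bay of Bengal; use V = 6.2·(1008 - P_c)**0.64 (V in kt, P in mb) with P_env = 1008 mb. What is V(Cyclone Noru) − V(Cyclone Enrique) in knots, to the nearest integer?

Cyclone Noru: ΔP = 23; V ≈ 6.2 × 23^0.64 ≈ 46.12 kt.
Cyclone Enrique: ΔP = 46; V ≈ 6.2 × 46^0.64 ≈ 71.87 kt.
Difference ≈ 46.12 − 71.87 = -25.75 → -26 kt.

-26 kt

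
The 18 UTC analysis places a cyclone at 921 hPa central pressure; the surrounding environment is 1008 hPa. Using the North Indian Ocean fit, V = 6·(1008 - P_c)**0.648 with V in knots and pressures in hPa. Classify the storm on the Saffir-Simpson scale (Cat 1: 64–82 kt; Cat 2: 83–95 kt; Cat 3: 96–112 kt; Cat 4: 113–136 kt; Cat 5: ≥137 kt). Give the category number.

ΔP = 1008 − 921 = 87 hPa.
V ≈ 6 × 87^0.648 = 6 × 18.06 ≈ 108 kt.
108 kt falls in the Category 3 band.

3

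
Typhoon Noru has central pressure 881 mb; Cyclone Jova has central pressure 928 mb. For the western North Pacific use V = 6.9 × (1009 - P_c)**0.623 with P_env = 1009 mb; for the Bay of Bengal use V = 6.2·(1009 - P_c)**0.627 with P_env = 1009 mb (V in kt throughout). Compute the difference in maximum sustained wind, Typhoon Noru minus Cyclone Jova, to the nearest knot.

Typhoon Noru: ΔP = 128; V ≈ 6.9 × 128^0.623 ≈ 141.79 kt.
Cyclone Jova: ΔP = 81; V ≈ 6.2 × 81^0.627 ≈ 97.50 kt.
Difference ≈ 141.79 − 97.50 = 44.29 → 44 kt.

44 kt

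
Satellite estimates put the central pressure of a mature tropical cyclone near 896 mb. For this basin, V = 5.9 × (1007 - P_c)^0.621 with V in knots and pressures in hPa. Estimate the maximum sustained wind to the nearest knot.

110 kt

ΔP = 1007 − 896 = 111 mb.
111^0.621 ≈ 18.627.
V ≈ 5.9 × 18.627 ≈ 109.9 kt.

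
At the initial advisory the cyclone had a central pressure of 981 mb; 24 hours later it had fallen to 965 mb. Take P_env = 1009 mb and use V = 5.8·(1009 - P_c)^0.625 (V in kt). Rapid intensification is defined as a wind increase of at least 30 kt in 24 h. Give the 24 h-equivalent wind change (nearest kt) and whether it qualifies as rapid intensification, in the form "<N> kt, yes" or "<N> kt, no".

V₁: ΔP = 28, V ≈ 5.8 × 28^0.625 ≈ 46.55 kt.
V₂: ΔP = 44, V ≈ 5.8 × 44^0.625 ≈ 61.74 kt.
ΔV over 24 h = 15.19 kt → 24 h equivalent = 15.19 × 24/24 ≈ 15.19 kt.
15 kt < 30 kt ⇒ not rapid intensification.

15 kt, no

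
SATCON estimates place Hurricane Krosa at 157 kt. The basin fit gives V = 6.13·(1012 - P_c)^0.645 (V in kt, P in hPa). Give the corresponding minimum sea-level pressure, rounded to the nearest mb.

ΔP = (V / 6.13)^(1/0.645) = (157/6.13)^1.550.
157/6.13 = 25.612; 25.612^1.550 ≈ 152.63 mb.
P_c = 1012 − 152.63 = 859.37 ≈ 859 mb.

859 mb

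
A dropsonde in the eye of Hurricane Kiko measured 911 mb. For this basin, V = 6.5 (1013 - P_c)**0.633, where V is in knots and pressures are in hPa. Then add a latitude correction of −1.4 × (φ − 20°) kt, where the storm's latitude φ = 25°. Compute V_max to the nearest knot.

114 kt

ΔP = 1013 − 911 = 102 mb.
102^0.633 ≈ 18.683.
V ≈ 6.5 × 18.683 ≈ 121.4 kt.
Latitude correction: −1.4 × (25 − 20) = -7 kt.
Corrected V ≈ 114.4 kt → 114 kt.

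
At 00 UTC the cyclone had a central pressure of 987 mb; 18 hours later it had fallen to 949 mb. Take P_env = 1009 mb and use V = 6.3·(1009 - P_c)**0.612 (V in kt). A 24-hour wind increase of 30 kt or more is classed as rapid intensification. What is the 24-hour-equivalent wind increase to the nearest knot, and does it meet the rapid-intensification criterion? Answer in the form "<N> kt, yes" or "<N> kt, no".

V₁: ΔP = 22, V ≈ 6.3 × 22^0.612 ≈ 41.77 kt.
V₂: ΔP = 60, V ≈ 6.3 × 60^0.612 ≈ 77.19 kt.
ΔV over 18 h = 35.42 kt → 24 h equivalent = 35.42 × 24/18 ≈ 47.23 kt.
47 kt ≥ 30 kt ⇒ rapid intensification.

47 kt, yes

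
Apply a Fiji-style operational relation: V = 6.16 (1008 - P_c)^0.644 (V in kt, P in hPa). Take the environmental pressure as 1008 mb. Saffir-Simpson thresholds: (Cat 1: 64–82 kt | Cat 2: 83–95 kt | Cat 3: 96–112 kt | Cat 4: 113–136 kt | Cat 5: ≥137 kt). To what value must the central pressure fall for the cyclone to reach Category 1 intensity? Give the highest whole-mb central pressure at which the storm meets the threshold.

970 mb

Category 1 begins at V = 64 kt.
Required ΔP = (64/6.16)^(1/0.644) = 10.390^1.553 ≈ 37.89 mb.
P_c ≤ 1008 − 37.89 = 970.11, so the highest integer P_c is 970 mb.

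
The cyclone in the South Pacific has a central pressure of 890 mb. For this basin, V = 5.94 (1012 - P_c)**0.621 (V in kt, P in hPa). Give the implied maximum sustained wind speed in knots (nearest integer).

117 kt

ΔP = 1012 − 890 = 122 mb.
122^0.621 ≈ 19.753.
V ≈ 5.94 × 19.753 ≈ 117.3 kt.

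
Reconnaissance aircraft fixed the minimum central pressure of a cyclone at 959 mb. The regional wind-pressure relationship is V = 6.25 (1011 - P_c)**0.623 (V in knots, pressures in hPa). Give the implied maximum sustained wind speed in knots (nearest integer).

ΔP = 1011 − 959 = 52 mb.
52^0.623 ≈ 11.724.
V ≈ 6.25 × 11.724 ≈ 73.3 kt.

73 kt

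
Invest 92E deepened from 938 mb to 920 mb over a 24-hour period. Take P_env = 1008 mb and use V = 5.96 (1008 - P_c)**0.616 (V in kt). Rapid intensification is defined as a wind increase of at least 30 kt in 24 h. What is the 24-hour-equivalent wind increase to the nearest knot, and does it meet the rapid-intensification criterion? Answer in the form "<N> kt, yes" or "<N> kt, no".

V₁: ΔP = 70, V ≈ 5.96 × 70^0.616 ≈ 81.63 kt.
V₂: ΔP = 88, V ≈ 5.96 × 88^0.616 ≈ 93.98 kt.
ΔV over 24 h = 12.35 kt → 24 h equivalent = 12.35 × 24/24 ≈ 12.35 kt.
12 kt < 30 kt ⇒ not rapid intensification.

12 kt, no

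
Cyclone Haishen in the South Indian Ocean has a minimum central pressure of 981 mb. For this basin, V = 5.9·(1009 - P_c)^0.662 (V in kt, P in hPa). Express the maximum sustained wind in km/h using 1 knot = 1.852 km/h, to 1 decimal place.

ΔP = 1009 − 981 = 28 mb.
V ≈ 5.9 × 28^0.662 = 5.9 × 9.079 ≈ 53.564 kt.
53.564 × 1.852 ≈ 99.20 km/h → 99.2 km/h.

99.2 km/h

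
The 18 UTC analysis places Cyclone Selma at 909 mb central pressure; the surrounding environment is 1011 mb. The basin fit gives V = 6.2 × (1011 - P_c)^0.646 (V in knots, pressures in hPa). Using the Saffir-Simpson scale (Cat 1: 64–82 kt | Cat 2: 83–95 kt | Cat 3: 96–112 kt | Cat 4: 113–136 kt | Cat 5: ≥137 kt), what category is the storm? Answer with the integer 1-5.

ΔP = 1011 − 909 = 102 mb.
V ≈ 6.2 × 102^0.646 = 6.2 × 19.84 ≈ 123 kt.
123 kt falls in the Category 4 band.

4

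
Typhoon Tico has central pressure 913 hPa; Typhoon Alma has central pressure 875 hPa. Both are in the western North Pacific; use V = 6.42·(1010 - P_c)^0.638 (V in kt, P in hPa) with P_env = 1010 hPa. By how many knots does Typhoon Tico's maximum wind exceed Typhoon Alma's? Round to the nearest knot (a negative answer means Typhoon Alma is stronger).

-28 kt

Typhoon Tico: ΔP = 97; V ≈ 6.42 × 97^0.638 ≈ 118.88 kt.
Typhoon Alma: ΔP = 135; V ≈ 6.42 × 135^0.638 ≈ 146.79 kt.
Difference ≈ 118.88 − 146.79 = -27.91 → -28 kt.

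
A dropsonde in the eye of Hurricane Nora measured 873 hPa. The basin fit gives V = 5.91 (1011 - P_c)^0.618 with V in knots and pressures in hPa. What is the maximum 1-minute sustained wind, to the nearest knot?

ΔP = 1011 − 873 = 138 hPa.
138^0.618 ≈ 21.011.
V ≈ 5.91 × 21.011 ≈ 124.2 kt.

124 kt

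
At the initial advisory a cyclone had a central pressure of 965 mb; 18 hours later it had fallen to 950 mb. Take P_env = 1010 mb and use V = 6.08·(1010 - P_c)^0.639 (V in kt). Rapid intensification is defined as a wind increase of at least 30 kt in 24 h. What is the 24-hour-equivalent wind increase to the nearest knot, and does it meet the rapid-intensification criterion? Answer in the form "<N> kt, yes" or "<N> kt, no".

V₁: ΔP = 45, V ≈ 6.08 × 45^0.639 ≈ 69.23 kt.
V₂: ΔP = 60, V ≈ 6.08 × 60^0.639 ≈ 83.20 kt.
ΔV over 18 h = 13.97 kt → 24 h equivalent = 13.97 × 24/18 ≈ 18.63 kt.
19 kt < 30 kt ⇒ not rapid intensification.

19 kt, no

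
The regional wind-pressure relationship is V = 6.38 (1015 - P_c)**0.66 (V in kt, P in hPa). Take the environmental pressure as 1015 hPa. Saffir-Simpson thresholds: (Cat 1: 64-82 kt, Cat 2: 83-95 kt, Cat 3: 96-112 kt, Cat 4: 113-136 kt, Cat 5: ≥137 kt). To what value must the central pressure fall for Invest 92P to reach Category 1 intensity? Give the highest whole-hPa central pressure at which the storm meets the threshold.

Category 1 begins at V = 64 kt.
Required ΔP = (64/6.38)^(1/0.66) = 10.031^1.515 ≈ 32.90 hPa.
P_c ≤ 1015 − 32.90 = 982.10, so the highest integer P_c is 982 hPa.

982 hPa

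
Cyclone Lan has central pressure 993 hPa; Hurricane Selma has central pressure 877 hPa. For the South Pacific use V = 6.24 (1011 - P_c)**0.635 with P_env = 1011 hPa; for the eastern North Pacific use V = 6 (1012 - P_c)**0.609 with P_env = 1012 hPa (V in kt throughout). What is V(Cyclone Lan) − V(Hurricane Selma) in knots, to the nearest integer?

Cyclone Lan: ΔP = 18; V ≈ 6.24 × 18^0.635 ≈ 39.11 kt.
Hurricane Selma: ΔP = 135; V ≈ 6 × 135^0.609 ≈ 118.99 kt.
Difference ≈ 39.11 − 118.99 = -79.88 → -80 kt.

-80 kt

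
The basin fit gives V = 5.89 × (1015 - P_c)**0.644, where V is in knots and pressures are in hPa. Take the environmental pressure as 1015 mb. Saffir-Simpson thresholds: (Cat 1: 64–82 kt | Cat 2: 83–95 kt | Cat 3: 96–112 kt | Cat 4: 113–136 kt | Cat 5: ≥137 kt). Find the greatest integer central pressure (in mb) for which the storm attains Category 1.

974 mb

Category 1 begins at V = 64 kt.
Required ΔP = (64/5.89)^(1/0.644) = 10.866^1.553 ≈ 40.63 mb.
P_c ≤ 1015 − 40.63 = 974.37, so the highest integer P_c is 974 mb.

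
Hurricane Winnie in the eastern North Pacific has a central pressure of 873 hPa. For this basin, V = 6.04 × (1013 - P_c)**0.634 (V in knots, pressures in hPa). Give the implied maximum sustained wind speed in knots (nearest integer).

139 kt

ΔP = 1013 − 873 = 140 hPa.
140^0.634 ≈ 22.943.
V ≈ 6.04 × 22.943 ≈ 138.6 kt.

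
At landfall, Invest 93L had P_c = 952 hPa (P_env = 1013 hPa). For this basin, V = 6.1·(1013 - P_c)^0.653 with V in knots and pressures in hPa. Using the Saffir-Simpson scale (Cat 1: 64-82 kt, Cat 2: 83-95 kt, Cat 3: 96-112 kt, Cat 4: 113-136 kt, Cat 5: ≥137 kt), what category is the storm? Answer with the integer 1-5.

2

ΔP = 1013 − 952 = 61 hPa.
V ≈ 6.1 × 61^0.653 = 6.1 × 14.65 ≈ 89 kt.
89 kt falls in the Category 2 band.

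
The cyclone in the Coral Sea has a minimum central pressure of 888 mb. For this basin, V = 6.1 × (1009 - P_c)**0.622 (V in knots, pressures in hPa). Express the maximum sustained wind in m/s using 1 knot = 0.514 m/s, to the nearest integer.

62 m/s

ΔP = 1009 − 888 = 121 mb.
V ≈ 6.1 × 121^0.622 = 6.1 × 19.747 ≈ 120.454 kt.
120.454 × 0.514 ≈ 61.91 m/s → 62 m/s.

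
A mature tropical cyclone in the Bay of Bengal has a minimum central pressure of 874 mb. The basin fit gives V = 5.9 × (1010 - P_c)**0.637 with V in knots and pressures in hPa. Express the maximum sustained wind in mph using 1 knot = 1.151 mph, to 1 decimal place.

155.2 mph

ΔP = 1010 − 874 = 136 mb.
V ≈ 5.9 × 136^0.637 = 5.9 × 22.859 ≈ 134.870 kt.
134.870 × 1.151 ≈ 155.24 mph → 155.2 mph.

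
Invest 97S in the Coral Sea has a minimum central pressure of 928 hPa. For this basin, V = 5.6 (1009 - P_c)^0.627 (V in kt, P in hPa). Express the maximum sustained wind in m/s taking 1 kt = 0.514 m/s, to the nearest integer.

45 m/s

ΔP = 1009 − 928 = 81 hPa.
V ≈ 5.6 × 81^0.627 = 5.6 × 15.726 ≈ 88.066 kt.
88.066 × 0.514 ≈ 45.27 m/s → 45 m/s.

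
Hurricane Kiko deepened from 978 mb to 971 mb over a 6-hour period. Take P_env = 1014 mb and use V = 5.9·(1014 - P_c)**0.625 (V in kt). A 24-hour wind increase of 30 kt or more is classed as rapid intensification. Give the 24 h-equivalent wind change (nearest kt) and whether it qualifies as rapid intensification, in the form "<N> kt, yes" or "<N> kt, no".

26 kt, no

V₁: ΔP = 36, V ≈ 5.9 × 36^0.625 ≈ 55.40 kt.
V₂: ΔP = 43, V ≈ 5.9 × 43^0.625 ≈ 61.91 kt.
ΔV over 6 h = 6.51 kt → 24 h equivalent = 6.51 × 24/6 ≈ 26.04 kt.
26 kt < 30 kt ⇒ not rapid intensification.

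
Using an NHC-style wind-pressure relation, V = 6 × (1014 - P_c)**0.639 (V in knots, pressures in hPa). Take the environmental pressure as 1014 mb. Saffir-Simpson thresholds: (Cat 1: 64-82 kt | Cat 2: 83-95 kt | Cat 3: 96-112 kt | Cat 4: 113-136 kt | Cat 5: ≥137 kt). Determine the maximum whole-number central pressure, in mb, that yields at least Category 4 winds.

915 mb

Category 4 begins at V = 113 kt.
Required ΔP = (113/6)^(1/0.639) = 18.833^1.565 ≈ 98.90 mb.
P_c ≤ 1014 − 98.90 = 915.10, so the highest integer P_c is 915 mb.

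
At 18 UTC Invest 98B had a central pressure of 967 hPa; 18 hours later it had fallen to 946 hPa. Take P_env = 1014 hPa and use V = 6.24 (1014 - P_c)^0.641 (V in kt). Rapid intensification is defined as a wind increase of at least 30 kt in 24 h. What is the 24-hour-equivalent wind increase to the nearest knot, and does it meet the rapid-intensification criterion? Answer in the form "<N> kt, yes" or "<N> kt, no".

V₁: ΔP = 47, V ≈ 6.24 × 47^0.641 ≈ 73.62 kt.
V₂: ΔP = 68, V ≈ 6.24 × 68^0.641 ≈ 93.29 kt.
ΔV over 18 h = 19.67 kt → 24 h equivalent = 19.67 × 24/18 ≈ 26.23 kt.
26 kt < 30 kt ⇒ not rapid intensification.

26 kt, no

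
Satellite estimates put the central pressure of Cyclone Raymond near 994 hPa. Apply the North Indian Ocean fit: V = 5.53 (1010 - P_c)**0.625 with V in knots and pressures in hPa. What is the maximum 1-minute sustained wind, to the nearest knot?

31 kt

ΔP = 1010 − 994 = 16 hPa.
16^0.625 ≈ 5.657.
V ≈ 5.53 × 5.657 ≈ 31.3 kt.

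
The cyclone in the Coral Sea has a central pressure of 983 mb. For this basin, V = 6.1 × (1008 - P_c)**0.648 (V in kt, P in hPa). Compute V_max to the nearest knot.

ΔP = 1008 − 983 = 25 mb.
25^0.648 ≈ 8.051.
V ≈ 6.1 × 8.051 ≈ 49.1 kt.

49 kt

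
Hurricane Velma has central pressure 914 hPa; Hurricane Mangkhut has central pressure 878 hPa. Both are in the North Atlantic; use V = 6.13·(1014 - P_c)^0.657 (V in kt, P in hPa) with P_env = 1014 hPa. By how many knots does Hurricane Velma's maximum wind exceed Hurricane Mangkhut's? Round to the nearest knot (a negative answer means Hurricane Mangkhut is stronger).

-28 kt

Hurricane Velma: ΔP = 100; V ≈ 6.13 × 100^0.657 ≈ 126.32 kt.
Hurricane Mangkhut: ΔP = 136; V ≈ 6.13 × 136^0.657 ≈ 154.60 kt.
Difference ≈ 126.32 − 154.60 = -28.28 → -28 kt.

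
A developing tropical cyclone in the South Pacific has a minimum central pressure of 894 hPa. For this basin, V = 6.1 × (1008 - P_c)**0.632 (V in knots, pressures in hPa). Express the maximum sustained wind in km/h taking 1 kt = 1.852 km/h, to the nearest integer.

ΔP = 1008 − 894 = 114 hPa.
V ≈ 6.1 × 114^0.632 = 6.1 × 19.951 ≈ 121.701 kt.
121.701 × 1.852 ≈ 225.39 km/h → 225 km/h.

225 km/h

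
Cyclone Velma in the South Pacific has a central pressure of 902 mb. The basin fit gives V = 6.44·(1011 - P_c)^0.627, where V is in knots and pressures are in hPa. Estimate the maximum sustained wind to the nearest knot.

ΔP = 1011 − 902 = 109 mb.
109^0.627 ≈ 18.944.
V ≈ 6.44 × 18.944 ≈ 122.0 kt.

122 kt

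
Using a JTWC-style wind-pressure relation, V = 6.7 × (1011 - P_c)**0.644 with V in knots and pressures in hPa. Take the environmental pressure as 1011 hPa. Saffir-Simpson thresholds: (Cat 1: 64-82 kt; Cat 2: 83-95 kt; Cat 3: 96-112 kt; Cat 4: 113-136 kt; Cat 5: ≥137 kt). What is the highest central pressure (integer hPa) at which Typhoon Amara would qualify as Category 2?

961 hPa

Category 2 begins at V = 83 kt.
Required ΔP = (83/6.7)^(1/0.644) = 12.388^1.553 ≈ 49.80 hPa.
P_c ≤ 1011 − 49.80 = 961.20, so the highest integer P_c is 961 hPa.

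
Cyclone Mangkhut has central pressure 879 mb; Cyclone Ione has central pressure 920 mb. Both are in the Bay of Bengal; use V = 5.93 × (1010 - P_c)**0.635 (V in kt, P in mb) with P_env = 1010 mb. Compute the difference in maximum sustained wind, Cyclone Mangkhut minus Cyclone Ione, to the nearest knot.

Cyclone Mangkhut: ΔP = 131; V ≈ 5.93 × 131^0.635 ≈ 131.08 kt.
Cyclone Ione: ΔP = 90; V ≈ 5.93 × 90^0.635 ≈ 103.28 kt.
Difference ≈ 131.08 − 103.28 = 27.80 → 28 kt.

28 kt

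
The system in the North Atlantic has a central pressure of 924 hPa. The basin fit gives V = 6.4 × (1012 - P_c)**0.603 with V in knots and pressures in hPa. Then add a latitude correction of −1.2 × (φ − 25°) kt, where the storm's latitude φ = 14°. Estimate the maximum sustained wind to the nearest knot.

ΔP = 1012 − 924 = 88 hPa.
88^0.603 ≈ 14.877.
V ≈ 6.4 × 14.877 ≈ 95.2 kt.
Latitude correction: −1.2 × (14 − 25) = 13.2 kt.
Corrected V ≈ 108.4 kt → 108 kt.

108 kt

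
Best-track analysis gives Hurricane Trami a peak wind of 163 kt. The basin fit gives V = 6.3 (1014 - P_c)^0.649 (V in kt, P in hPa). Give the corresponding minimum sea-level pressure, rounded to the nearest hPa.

864 hPa

ΔP = (V / 6.3)^(1/0.649) = (163/6.3)^1.541.
163/6.3 = 25.873; 25.873^1.541 ≈ 150.30 hPa.
P_c = 1014 − 150.30 = 863.70 ≈ 864 hPa.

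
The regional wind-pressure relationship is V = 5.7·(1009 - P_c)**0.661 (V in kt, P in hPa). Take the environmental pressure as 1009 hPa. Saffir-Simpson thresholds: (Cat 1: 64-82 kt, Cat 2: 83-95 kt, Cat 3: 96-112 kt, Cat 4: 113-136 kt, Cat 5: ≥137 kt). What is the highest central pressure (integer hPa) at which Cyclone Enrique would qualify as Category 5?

Category 5 begins at V = 137 kt.
Required ΔP = (137/5.7)^(1/0.661) = 24.035^1.513 ≈ 122.75 hPa.
P_c ≤ 1009 − 122.75 = 886.25, so the highest integer P_c is 886 hPa.

886 hPa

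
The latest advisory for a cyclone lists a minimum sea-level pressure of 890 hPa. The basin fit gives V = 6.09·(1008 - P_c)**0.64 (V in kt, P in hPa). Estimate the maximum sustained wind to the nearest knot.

129 kt

ΔP = 1008 − 890 = 118 hPa.
118^0.64 ≈ 21.184.
V ≈ 6.09 × 21.184 ≈ 129.0 kt.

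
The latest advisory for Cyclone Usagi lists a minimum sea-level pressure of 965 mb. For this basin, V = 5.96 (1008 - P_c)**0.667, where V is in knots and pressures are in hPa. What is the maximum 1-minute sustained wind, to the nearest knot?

73 kt

ΔP = 1008 − 965 = 43 mb.
43^0.667 ≈ 12.289.
V ≈ 5.96 × 12.289 ≈ 73.2 kt.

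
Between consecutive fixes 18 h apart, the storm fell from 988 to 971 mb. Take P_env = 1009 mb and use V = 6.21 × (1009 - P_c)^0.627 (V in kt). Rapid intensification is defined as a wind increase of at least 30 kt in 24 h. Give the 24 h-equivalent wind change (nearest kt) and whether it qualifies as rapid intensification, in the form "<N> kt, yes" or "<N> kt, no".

25 kt, no

V₁: ΔP = 21, V ≈ 6.21 × 21^0.627 ≈ 41.89 kt.
V₂: ΔP = 38, V ≈ 6.21 × 38^0.627 ≈ 60.76 kt.
ΔV over 18 h = 18.87 kt → 24 h equivalent = 18.87 × 24/18 ≈ 25.16 kt.
25 kt < 30 kt ⇒ not rapid intensification.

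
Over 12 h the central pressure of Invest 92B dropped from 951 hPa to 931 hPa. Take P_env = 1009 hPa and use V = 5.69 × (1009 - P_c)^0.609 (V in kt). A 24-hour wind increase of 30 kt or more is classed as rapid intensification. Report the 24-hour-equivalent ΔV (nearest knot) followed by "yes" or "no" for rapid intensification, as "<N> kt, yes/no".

27 kt, no

V₁: ΔP = 58, V ≈ 5.69 × 58^0.609 ≈ 67.46 kt.
V₂: ΔP = 78, V ≈ 5.69 × 78^0.609 ≈ 80.80 kt.
ΔV over 12 h = 13.34 kt → 24 h equivalent = 13.34 × 24/12 ≈ 26.68 kt.
27 kt < 30 kt ⇒ not rapid intensification.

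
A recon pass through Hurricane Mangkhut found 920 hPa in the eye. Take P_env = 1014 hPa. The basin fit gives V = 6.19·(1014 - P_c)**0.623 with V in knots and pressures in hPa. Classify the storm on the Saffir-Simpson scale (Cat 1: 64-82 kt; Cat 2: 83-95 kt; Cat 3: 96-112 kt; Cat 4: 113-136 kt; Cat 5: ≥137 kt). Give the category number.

ΔP = 1014 − 920 = 94 hPa.
V ≈ 6.19 × 94^0.623 = 6.19 × 16.95 ≈ 105 kt.
105 kt falls in the Category 3 band.

3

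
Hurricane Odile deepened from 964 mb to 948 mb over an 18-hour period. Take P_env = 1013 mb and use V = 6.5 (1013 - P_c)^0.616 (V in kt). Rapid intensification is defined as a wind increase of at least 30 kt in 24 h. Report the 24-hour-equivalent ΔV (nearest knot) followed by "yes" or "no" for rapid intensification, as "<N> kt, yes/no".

V₁: ΔP = 49, V ≈ 6.5 × 49^0.616 ≈ 71.46 kt.
V₂: ΔP = 65, V ≈ 6.5 × 65^0.616 ≈ 85.05 kt.
ΔV over 18 h = 13.59 kt → 24 h equivalent = 13.59 × 24/18 ≈ 18.12 kt.
18 kt < 30 kt ⇒ not rapid intensification.

18 kt, no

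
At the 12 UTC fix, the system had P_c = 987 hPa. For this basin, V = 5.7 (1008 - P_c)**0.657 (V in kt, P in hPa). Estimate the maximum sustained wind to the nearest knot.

42 kt

ΔP = 1008 − 987 = 21 hPa.
21^0.657 ≈ 7.391.
V ≈ 5.7 × 7.391 ≈ 42.1 kt.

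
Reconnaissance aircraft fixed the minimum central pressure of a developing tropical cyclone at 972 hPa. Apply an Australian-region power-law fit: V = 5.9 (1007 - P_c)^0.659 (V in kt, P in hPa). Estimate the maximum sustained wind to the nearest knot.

61 kt

ΔP = 1007 − 972 = 35 hPa.
35^0.659 ≈ 10.412.
V ≈ 5.9 × 10.412 ≈ 61.4 kt.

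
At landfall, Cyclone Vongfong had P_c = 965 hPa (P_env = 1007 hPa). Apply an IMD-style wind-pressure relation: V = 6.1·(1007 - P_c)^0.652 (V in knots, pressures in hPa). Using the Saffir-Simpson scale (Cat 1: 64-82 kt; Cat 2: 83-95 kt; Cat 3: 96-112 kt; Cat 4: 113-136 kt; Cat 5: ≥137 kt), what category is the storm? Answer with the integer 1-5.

ΔP = 1007 − 965 = 42 hPa.
V ≈ 6.1 × 42^0.652 = 6.1 × 11.44 ≈ 70 kt.
70 kt falls in the Category 1 band.

1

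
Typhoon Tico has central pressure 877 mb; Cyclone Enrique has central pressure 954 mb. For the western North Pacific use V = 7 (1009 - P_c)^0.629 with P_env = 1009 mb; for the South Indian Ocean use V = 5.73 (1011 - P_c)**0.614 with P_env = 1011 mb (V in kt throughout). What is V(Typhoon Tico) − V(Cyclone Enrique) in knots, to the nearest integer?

Typhoon Tico: ΔP = 132; V ≈ 7 × 132^0.629 ≈ 150.99 kt.
Cyclone Enrique: ΔP = 57; V ≈ 5.73 × 57^0.614 ≈ 68.59 kt.
Difference ≈ 150.99 − 68.59 = 82.40 → 82 kt.

82 kt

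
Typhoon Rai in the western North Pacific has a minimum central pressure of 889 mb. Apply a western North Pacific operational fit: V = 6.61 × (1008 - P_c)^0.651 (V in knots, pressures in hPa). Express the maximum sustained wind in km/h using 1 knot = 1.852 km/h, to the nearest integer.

275 km/h

ΔP = 1008 − 889 = 119 mb.
V ≈ 6.61 × 119^0.651 = 6.61 × 22.448 ≈ 148.382 kt.
148.382 × 1.852 ≈ 274.80 km/h → 275 km/h.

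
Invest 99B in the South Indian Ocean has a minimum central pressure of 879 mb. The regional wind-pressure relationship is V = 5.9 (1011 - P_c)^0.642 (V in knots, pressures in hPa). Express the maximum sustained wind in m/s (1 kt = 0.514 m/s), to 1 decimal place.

ΔP = 1011 − 879 = 132 mb.
V ≈ 5.9 × 132^0.642 = 5.9 × 22.983 ≈ 135.600 kt.
135.600 × 0.514 ≈ 69.70 m/s → 69.7 m/s.

69.7 m/s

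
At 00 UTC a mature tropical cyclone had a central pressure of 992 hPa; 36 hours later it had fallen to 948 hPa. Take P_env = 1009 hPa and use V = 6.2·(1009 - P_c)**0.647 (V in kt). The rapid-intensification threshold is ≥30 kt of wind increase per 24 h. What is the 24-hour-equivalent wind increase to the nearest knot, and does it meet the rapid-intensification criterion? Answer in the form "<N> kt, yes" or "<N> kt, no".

V₁: ΔP = 17, V ≈ 6.2 × 17^0.647 ≈ 38.77 kt.
V₂: ΔP = 61, V ≈ 6.2 × 61^0.647 ≈ 88.61 kt.
ΔV over 36 h = 49.84 kt → 24 h equivalent = 49.84 × 24/36 ≈ 33.23 kt.
33 kt ≥ 30 kt ⇒ rapid intensification.

33 kt, yes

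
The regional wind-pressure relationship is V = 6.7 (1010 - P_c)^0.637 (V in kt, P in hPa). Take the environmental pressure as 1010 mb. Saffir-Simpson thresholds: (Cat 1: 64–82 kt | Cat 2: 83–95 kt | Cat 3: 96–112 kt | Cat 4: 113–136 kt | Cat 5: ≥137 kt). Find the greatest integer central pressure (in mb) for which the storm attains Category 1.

Category 1 begins at V = 64 kt.
Required ΔP = (64/6.7)^(1/0.637) = 9.552^1.570 ≈ 34.56 mb.
P_c ≤ 1010 − 34.56 = 975.44, so the highest integer P_c is 975 mb.

975 mb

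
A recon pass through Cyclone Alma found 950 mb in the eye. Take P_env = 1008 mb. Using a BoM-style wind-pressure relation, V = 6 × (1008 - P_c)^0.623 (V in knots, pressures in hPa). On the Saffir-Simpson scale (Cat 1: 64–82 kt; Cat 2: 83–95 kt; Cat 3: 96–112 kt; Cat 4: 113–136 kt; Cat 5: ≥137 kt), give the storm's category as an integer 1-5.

ΔP = 1008 − 950 = 58 mb.
V ≈ 6 × 58^0.623 = 6 × 12.55 ≈ 75 kt.
75 kt falls in the Category 1 band.

1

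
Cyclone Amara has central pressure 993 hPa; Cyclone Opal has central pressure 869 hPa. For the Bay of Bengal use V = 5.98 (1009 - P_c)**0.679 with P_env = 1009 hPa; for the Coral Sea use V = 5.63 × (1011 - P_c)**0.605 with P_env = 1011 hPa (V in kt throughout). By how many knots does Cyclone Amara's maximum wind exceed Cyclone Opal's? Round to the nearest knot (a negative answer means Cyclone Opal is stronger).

Cyclone Amara: ΔP = 16; V ≈ 5.98 × 16^0.679 ≈ 39.29 kt.
Cyclone Opal: ΔP = 142; V ≈ 5.63 × 142^0.605 ≈ 112.89 kt.
Difference ≈ 39.29 − 112.89 = -73.60 → -74 kt.

-74 kt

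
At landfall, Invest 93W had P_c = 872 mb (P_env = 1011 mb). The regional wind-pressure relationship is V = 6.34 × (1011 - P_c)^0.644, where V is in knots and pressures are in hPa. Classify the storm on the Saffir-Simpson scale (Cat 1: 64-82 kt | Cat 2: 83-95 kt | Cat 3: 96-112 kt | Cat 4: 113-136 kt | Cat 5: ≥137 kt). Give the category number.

ΔP = 1011 − 872 = 139 mb.
V ≈ 6.34 × 139^0.644 = 6.34 × 23.99 ≈ 152 kt.
152 kt falls in the Category 5 band.

5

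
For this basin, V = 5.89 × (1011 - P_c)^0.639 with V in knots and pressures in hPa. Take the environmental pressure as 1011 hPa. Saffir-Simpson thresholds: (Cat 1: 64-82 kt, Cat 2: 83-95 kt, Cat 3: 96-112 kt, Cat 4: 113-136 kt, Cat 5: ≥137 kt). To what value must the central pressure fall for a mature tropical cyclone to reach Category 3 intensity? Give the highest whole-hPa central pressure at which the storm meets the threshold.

932 hPa

Category 3 begins at V = 96 kt.
Required ΔP = (96/5.89)^(1/0.639) = 16.299^1.565 ≈ 78.88 hPa.
P_c ≤ 1011 − 78.88 = 932.12, so the highest integer P_c is 932 hPa.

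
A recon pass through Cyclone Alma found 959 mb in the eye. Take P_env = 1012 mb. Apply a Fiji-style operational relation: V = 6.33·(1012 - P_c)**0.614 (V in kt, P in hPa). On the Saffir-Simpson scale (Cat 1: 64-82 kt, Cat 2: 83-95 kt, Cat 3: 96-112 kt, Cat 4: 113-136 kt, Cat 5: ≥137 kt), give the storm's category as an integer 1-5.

ΔP = 1012 − 959 = 53 mb.
V ≈ 6.33 × 53^0.614 = 6.33 × 11.45 ≈ 72 kt.
72 kt falls in the Category 1 band.

1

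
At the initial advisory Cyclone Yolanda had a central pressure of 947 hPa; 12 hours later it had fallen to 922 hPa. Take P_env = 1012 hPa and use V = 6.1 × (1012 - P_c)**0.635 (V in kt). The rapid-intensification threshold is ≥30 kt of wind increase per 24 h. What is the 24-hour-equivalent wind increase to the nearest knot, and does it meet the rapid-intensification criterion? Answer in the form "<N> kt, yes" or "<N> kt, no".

V₁: ΔP = 65, V ≈ 6.1 × 65^0.635 ≈ 86.40 kt.
V₂: ΔP = 90, V ≈ 6.1 × 90^0.635 ≈ 106.24 kt.
ΔV over 12 h = 19.84 kt → 24 h equivalent = 19.84 × 24/12 ≈ 39.68 kt.
40 kt ≥ 30 kt ⇒ rapid intensification.

40 kt, yes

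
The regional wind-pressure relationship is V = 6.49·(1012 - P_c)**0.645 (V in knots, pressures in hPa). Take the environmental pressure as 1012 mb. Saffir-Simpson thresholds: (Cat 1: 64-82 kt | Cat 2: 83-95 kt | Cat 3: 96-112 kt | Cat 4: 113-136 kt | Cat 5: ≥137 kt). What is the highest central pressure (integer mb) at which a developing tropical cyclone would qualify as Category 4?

Category 4 begins at V = 113 kt.
Required ΔP = (113/6.49)^(1/0.645) = 17.411^1.550 ≈ 83.90 mb.
P_c ≤ 1012 − 83.90 = 928.10, so the highest integer P_c is 928 mb.

928 mb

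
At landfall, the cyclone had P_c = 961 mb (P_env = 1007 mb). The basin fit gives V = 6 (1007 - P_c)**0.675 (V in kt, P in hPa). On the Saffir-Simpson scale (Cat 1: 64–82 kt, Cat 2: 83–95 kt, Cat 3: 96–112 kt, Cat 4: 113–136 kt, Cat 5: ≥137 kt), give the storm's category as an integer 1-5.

ΔP = 1007 − 961 = 46 mb.
V ≈ 6 × 46^0.675 = 6 × 13.25 ≈ 80 kt.
80 kt falls in the Category 1 band.

1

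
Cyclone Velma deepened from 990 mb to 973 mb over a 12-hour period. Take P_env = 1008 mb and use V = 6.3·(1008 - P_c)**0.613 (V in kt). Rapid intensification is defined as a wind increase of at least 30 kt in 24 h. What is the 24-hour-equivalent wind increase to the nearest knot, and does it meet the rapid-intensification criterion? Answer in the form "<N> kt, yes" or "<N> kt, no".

V₁: ΔP = 18, V ≈ 6.3 × 18^0.613 ≈ 37.05 kt.
V₂: ΔP = 35, V ≈ 6.3 × 35^0.613 ≈ 55.70 kt.
ΔV over 12 h = 18.65 kt → 24 h equivalent = 18.65 × 24/12 ≈ 37.30 kt.
37 kt ≥ 30 kt ⇒ rapid intensification.

37 kt, yes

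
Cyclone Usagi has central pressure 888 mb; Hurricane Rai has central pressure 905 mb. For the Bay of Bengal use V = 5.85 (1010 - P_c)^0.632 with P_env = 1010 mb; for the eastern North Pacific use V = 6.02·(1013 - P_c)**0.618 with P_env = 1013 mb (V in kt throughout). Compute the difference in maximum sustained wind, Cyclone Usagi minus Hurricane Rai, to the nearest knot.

Cyclone Usagi: ΔP = 122; V ≈ 5.85 × 122^0.632 ≈ 121.82 kt.
Hurricane Rai: ΔP = 108; V ≈ 6.02 × 108^0.618 ≈ 108.71 kt.
Difference ≈ 121.82 − 108.71 = 13.11 → 13 kt.

13 kt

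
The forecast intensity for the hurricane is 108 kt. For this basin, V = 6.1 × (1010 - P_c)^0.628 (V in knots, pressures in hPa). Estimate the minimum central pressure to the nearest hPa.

ΔP = (V / 6.1)^(1/0.628) = (108/6.1)^1.592.
108/6.1 = 17.705; 17.705^1.592 ≈ 97.14 hPa.
P_c = 1010 − 97.14 = 912.86 ≈ 913 hPa.

913 hPa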